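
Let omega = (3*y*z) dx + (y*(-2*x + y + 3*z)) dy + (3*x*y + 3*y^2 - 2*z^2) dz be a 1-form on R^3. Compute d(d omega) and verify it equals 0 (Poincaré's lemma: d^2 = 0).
d(d omega) = 0

Step 1: d omega = sum_{i<j} (∂f_j/∂x_i - ∂f_i/∂x_j) dx_i ∧ dx_j:
  coeff of dx ∧ dy: -2*y - 3*z
  coeff of dx ∧ dz: 0
  coeff of dy ∧ dz: 3*x + 3*y
Step 2: Apply d again to each 2-form coefficient. The only possible 3-form in R^3 is dx ∧ dy ∧ dz, with coefficient
  ∂(coeff of dy∧dz)/∂x - ∂(coeff of dx∧dz)/∂y + ∂(coeff of dx∧dy)/∂z
  = ∂/∂x (3*x + 3*y) - ∂/∂y (0) + ∂/∂z (-2*y - 3*z).
Each of these terms simplifies to sums of mixed partials that cancel in pairs. The result is 0 (by equality of mixed partials for smooth functions — Schwarz / Clairaut).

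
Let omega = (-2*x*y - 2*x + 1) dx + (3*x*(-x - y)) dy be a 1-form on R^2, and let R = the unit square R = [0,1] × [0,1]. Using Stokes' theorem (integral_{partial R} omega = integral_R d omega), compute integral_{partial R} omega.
integral_(partial R) omega = -7/2

Stokes: integral_partial_R omega = integral_R d omega with d omega = (∂Q/∂x - ∂P/∂y) dx ∧ dy.
  ∂Q/∂x = -6*x - 3*y
  ∂P/∂y = -2*x
  integrand = ∂Q/∂x - ∂P/∂y = -4*x - 3*y.
Integrating over R: integral_0^1 integral_0^1 (-4*x - 3*y) dx dy = -7/2.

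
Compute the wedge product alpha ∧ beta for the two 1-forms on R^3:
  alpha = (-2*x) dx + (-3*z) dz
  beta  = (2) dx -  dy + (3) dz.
alpha ∧ beta = (2*x) dx ∧ dy + (-6*x + 6*z) dx ∧ dz + (-3*z) dy ∧ dz

Distribute the wedge, using dx_i ∧ dx_j = -dx_j ∧ dx_i and dx_i ∧ dx_i = 0. For each pair (i, j) with i < j, the coefficient of dx_i ∧ dx_j in alpha ∧ beta is (alpha_i * beta_j - alpha_j * beta_i). Collecting: alpha ∧ beta = (2*x) dx ∧ dy + (-6*x + 6*z) dx ∧ dz + (-3*z) dy ∧ dz.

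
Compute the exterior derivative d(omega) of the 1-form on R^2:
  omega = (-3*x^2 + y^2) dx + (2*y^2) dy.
d(omega) = (-2*y) dx ∧ dy

For a 1-form omega = sum_i f_i dx_i, the exterior derivative is
  d(omega) = sum_{i < j} (∂f_j/∂x_i - ∂f_i/∂x_j) dx_i ∧ dx_j.
  coefficient of dx ∧ dy: ∂f_2/∂x - ∂f_1/∂y = ∂(2*y^2)/∂x - ∂(-3*x^2 + y^2)/∂y = -2*y
Assembling: d(omega) = (-2*y) dx ∧ dy.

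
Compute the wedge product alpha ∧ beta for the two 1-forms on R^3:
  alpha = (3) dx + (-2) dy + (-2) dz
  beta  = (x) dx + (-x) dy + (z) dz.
alpha ∧ beta = (-x) dx ∧ dy + (2*x + 3*z) dx ∧ dz + (-2*x - 2*z) dy ∧ dz

Distribute the wedge, using dx_i ∧ dx_j = -dx_j ∧ dx_i and dx_i ∧ dx_i = 0. For each pair (i, j) with i < j, the coefficient of dx_i ∧ dx_j in alpha ∧ beta is (alpha_i * beta_j - alpha_j * beta_i). Collecting: alpha ∧ beta = (-x) dx ∧ dy + (2*x + 3*z) dx ∧ dz + (-2*x - 2*z) dy ∧ dz.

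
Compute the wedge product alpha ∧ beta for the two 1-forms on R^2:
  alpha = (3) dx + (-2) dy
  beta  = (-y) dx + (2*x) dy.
alpha ∧ beta = (6*x - 2*y) dx ∧ dy

Distribute the wedge, using dx_i ∧ dx_j = -dx_j ∧ dx_i and dx_i ∧ dx_i = 0. For each pair (i, j) with i < j, the coefficient of dx_i ∧ dx_j in alpha ∧ beta is (alpha_i * beta_j - alpha_j * beta_i). Collecting: alpha ∧ beta = (6*x - 2*y) dx ∧ dy.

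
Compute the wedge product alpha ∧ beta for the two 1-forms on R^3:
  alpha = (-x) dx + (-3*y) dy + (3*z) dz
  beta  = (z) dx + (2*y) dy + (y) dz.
alpha ∧ beta = (y*(-2*x + 3*z)) dx ∧ dy + (-x*y - 3*z^2) dx ∧ dz + (-3*y*(y + 2*z)) dy ∧ dz

Distribute the wedge, using dx_i ∧ dx_j = -dx_j ∧ dx_i and dx_i ∧ dx_i = 0. For each pair (i, j) with i < j, the coefficient of dx_i ∧ dx_j in alpha ∧ beta is (alpha_i * beta_j - alpha_j * beta_i). Collecting: alpha ∧ beta = (y*(-2*x + 3*z)) dx ∧ dy + (-x*y - 3*z^2) dx ∧ dz + (-3*y*(y + 2*z)) dy ∧ dz.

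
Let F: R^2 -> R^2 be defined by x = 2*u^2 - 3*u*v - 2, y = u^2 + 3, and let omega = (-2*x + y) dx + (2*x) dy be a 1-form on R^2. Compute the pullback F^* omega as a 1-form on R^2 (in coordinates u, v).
F^* omega = (-4*u^3 + 21*u^2*v - 18*u*v^2 + 20*u - 21*v) du + (3*u*(3*u^2 - 6*u*v - 7)) dv

Using F^*(f dg) = (f ∘ F) d(g ∘ F), substitute each coordinate x_i by F_i(u, v) in f_i, and replace dx_i by d F_i = (∂F_i/∂u) du + (∂F_i/∂v) dv.
  For the x component: f_1(F) = -3*u^2 + 6*u*v + 7; d F_1 = (4*u - 3*v) du + (-3*u) dv
  For the y component: f_2(F) = 4*u^2 - 6*u*v - 4; d F_2 = (2*u) du + (0) dv
Combining and collecting du, dv coefficients:
  coeff of du: -4*u^3 + 21*u^2*v - 18*u*v^2 + 20*u - 21*v
  coeff of dv: 3*u*(3*u^2 - 6*u*v - 7)
F^* omega = (-4*u^3 + 21*u^2*v - 18*u*v^2 + 20*u - 21*v) du + (3*u*(3*u^2 - 6*u*v - 7)) dv.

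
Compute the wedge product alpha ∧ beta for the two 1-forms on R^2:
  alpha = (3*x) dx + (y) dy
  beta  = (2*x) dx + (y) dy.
alpha ∧ beta = (x*y) dx ∧ dy

Distribute the wedge, using dx_i ∧ dx_j = -dx_j ∧ dx_i and dx_i ∧ dx_i = 0. For each pair (i, j) with i < j, the coefficient of dx_i ∧ dx_j in alpha ∧ beta is (alpha_i * beta_j - alpha_j * beta_i). Collecting: alpha ∧ beta = (x*y) dx ∧ dy.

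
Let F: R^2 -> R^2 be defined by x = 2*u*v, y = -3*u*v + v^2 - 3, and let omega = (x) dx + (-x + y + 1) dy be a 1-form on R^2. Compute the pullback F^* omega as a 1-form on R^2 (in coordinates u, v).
F^* omega = (v*(19*u*v - 3*v^2 + 6)) du + (19*u^2*v - 13*u*v^2 + 6*u + 2*v^3 - 4*v) dv

Using F^*(f dg) = (f ∘ F) d(g ∘ F), substitute each coordinate x_i by F_i(u, v) in f_i, and replace dx_i by d F_i = (∂F_i/∂u) du + (∂F_i/∂v) dv.
  For the x component: f_1(F) = 2*u*v; d F_1 = (2*v) du + (2*u) dv
  For the y component: f_2(F) = -5*u*v + v^2 - 2; d F_2 = (-3*v) du + (-3*u + 2*v) dv
Combining and collecting du, dv coefficients:
  coeff of du: v*(19*u*v - 3*v^2 + 6)
  coeff of dv: 19*u^2*v - 13*u*v^2 + 6*u + 2*v^3 - 4*v
F^* omega = (v*(19*u*v - 3*v^2 + 6)) du + (19*u^2*v - 13*u*v^2 + 6*u + 2*v^3 - 4*v) dv.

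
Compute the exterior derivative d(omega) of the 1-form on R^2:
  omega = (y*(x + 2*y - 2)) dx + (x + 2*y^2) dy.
d(omega) = (-x - 4*y + 3) dx ∧ dy

For a 1-form omega = sum_i f_i dx_i, the exterior derivative is
  d(omega) = sum_{i < j} (∂f_j/∂x_i - ∂f_i/∂x_j) dx_i ∧ dx_j.
  coefficient of dx ∧ dy: ∂f_2/∂x - ∂f_1/∂y = ∂(x + 2*y^2)/∂x - ∂(y*(x + 2*y - 2))/∂y = -x - 4*y + 3
Assembling: d(omega) = (-x - 4*y + 3) dx ∧ dy.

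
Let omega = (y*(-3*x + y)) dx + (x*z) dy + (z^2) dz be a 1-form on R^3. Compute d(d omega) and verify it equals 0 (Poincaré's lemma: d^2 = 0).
d(d omega) = 0

Step 1: d omega = sum_{i<j} (∂f_j/∂x_i - ∂f_i/∂x_j) dx_i ∧ dx_j:
  coeff of dx ∧ dy: 3*x - 2*y + z
  coeff of dx ∧ dz: 0
  coeff of dy ∧ dz: -x
Step 2: Apply d again to each 2-form coefficient. The only possible 3-form in R^3 is dx ∧ dy ∧ dz, with coefficient
  ∂(coeff of dy∧dz)/∂x - ∂(coeff of dx∧dz)/∂y + ∂(coeff of dx∧dy)/∂z
  = ∂/∂x (-x) - ∂/∂y (0) + ∂/∂z (3*x - 2*y + z).
Each of these terms simplifies to sums of mixed partials that cancel in pairs. The result is 0 (by equality of mixed partials for smooth functions — Schwarz / Clairaut).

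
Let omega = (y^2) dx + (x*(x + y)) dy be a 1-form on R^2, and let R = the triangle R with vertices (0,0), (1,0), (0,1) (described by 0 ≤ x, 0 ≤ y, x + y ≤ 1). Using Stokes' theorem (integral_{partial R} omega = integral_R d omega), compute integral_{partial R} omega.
integral_(partial R) omega = 1/6

Stokes: integral_partial_R omega = integral_R d omega with d omega = (∂Q/∂x - ∂P/∂y) dx ∧ dy.
  ∂Q/∂x = 2*x + y
  ∂P/∂y = 2*y
  integrand = ∂Q/∂x - ∂P/∂y = 2*x - y.
Integrating over R: integral_0^1 integral_0^{1-x} (2*x - y) dy dx = 1/6.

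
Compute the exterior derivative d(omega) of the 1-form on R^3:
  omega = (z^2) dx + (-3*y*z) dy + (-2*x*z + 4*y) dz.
d(omega) = (-4*z) dx ∧ dz + (3*y + 4) dy ∧ dz

For a 1-form omega = sum_i f_i dx_i, the exterior derivative is
  d(omega) = sum_{i < j} (∂f_j/∂x_i - ∂f_i/∂x_j) dx_i ∧ dx_j.
  coefficient of dx ∧ dz: ∂f_3/∂x - ∂f_1/∂z = ∂(-2*x*z + 4*y)/∂x - ∂(z^2)/∂z = -4*z
  coefficient of dy ∧ dz: ∂f_3/∂y - ∂f_2/∂z = ∂(-2*x*z + 4*y)/∂y - ∂(-3*y*z)/∂z = 3*y + 4
Assembling: d(omega) = (-4*z) dx ∧ dz + (3*y + 4) dy ∧ dz.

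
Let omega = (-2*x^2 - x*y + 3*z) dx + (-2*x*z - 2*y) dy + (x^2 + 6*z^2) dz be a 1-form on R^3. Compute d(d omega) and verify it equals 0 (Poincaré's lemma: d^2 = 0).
d(d omega) = 0

Step 1: d omega = sum_{i<j} (∂f_j/∂x_i - ∂f_i/∂x_j) dx_i ∧ dx_j:
  coeff of dx ∧ dy: x - 2*z
  coeff of dx ∧ dz: 2*x - 3
  coeff of dy ∧ dz: 2*x
Step 2: Apply d again to each 2-form coefficient. The only possible 3-form in R^3 is dx ∧ dy ∧ dz, with coefficient
  ∂(coeff of dy∧dz)/∂x - ∂(coeff of dx∧dz)/∂y + ∂(coeff of dx∧dy)/∂z
  = ∂/∂x (2*x) - ∂/∂y (2*x - 3) + ∂/∂z (x - 2*z).
Each of these terms simplifies to sums of mixed partials that cancel in pairs. The result is 0 (by equality of mixed partials for smooth functions — Schwarz / Clairaut).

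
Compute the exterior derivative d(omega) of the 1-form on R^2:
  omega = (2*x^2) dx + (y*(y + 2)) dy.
d(omega) = 0

For a 1-form omega = sum_i f_i dx_i, the exterior derivative is
  d(omega) = sum_{i < j} (∂f_j/∂x_i - ∂f_i/∂x_j) dx_i ∧ dx_j.

Assembling: d(omega) = 0.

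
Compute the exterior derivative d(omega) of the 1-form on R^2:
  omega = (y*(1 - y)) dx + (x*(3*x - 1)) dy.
d(omega) = (6*x + 2*y - 2) dx ∧ dy

For a 1-form omega = sum_i f_i dx_i, the exterior derivative is
  d(omega) = sum_{i < j} (∂f_j/∂x_i - ∂f_i/∂x_j) dx_i ∧ dx_j.
  coefficient of dx ∧ dy: ∂f_2/∂x - ∂f_1/∂y = ∂(x*(3*x - 1))/∂x - ∂(y*(1 - y))/∂y = 6*x + 2*y - 2
Assembling: d(omega) = (6*x + 2*y - 2) dx ∧ dy.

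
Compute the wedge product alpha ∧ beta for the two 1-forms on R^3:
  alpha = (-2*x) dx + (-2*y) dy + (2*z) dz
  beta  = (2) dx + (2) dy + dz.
alpha ∧ beta = (-4*x + 4*y) dx ∧ dy + (-2*x - 4*z) dx ∧ dz + (-2*y - 4*z) dy ∧ dz

Distribute the wedge, using dx_i ∧ dx_j = -dx_j ∧ dx_i and dx_i ∧ dx_i = 0. For each pair (i, j) with i < j, the coefficient of dx_i ∧ dx_j in alpha ∧ beta is (alpha_i * beta_j - alpha_j * beta_i). Collecting: alpha ∧ beta = (-4*x + 4*y) dx ∧ dy + (-2*x - 4*z) dx ∧ dz + (-2*y - 4*z) dy ∧ dz.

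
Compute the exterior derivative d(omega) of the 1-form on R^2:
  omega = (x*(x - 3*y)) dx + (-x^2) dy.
d(omega) = (x) dx ∧ dy

For a 1-form omega = sum_i f_i dx_i, the exterior derivative is
  d(omega) = sum_{i < j} (∂f_j/∂x_i - ∂f_i/∂x_j) dx_i ∧ dx_j.
  coefficient of dx ∧ dy: ∂f_2/∂x - ∂f_1/∂y = ∂(-x^2)/∂x - ∂(x*(x - 3*y))/∂y = x
Assembling: d(omega) = (x) dx ∧ dy.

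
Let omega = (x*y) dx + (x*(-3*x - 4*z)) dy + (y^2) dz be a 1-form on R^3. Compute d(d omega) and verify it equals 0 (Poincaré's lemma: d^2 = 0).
d(d omega) = 0

Step 1: d omega = sum_{i<j} (∂f_j/∂x_i - ∂f_i/∂x_j) dx_i ∧ dx_j:
  coeff of dx ∧ dy: -7*x - 4*z
  coeff of dx ∧ dz: 0
  coeff of dy ∧ dz: 4*x + 2*y
Step 2: Apply d again to each 2-form coefficient. The only possible 3-form in R^3 is dx ∧ dy ∧ dz, with coefficient
  ∂(coeff of dy∧dz)/∂x - ∂(coeff of dx∧dz)/∂y + ∂(coeff of dx∧dy)/∂z
  = ∂/∂x (4*x + 2*y) - ∂/∂y (0) + ∂/∂z (-7*x - 4*z).
Each of these terms simplifies to sums of mixed partials that cancel in pairs. The result is 0 (by equality of mixed partials for smooth functions — Schwarz / Clairaut).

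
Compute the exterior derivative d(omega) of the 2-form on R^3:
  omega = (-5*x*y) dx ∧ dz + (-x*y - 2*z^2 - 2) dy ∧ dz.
d(omega) = (5*x - y) dx ∧ dy ∧ dz

For a 2-form omega = sum_{i<j} g_{ij} dx_i ∧ dx_j, the exterior derivative is
  d(omega) = sum_{i<j} d(g_{ij}) ∧ dx_i ∧ dx_j = sum_{i<j, k} (∂g_{ij}/∂x_k) dx_k ∧ dx_i ∧ dx_j.
Expand each term, using dx_k ∧ dx_i ∧ dx_j = sgn(permutation) dx_{(a)} ∧ dx_{(b)} ∧ dx_{(c)} with (a < b < c) sorted:
  d(-5*x*y) includes (∂/∂y)(-5*x*y) dy = (-5*x) dy, which multiplied by dx ∧ dz gives (5*x) dx ∧ dy ∧ dz
  d(-x*y - 2*z^2 - 2) includes (∂/∂x)(-x*y - 2*z^2 - 2) dx = (-y) dx, which multiplied by dy ∧ dz gives (-y) dx ∧ dy ∧ dz
Collecting like 3-forms: d(omega) = (5*x - y) dx ∧ dy ∧ dz.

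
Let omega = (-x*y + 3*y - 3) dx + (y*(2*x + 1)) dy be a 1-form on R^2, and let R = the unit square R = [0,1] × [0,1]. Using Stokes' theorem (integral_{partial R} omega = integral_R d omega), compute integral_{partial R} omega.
integral_(partial R) omega = -3/2

Stokes: integral_partial_R omega = integral_R d omega with d omega = (∂Q/∂x - ∂P/∂y) dx ∧ dy.
  ∂Q/∂x = 2*y
  ∂P/∂y = 3 - x
  integrand = ∂Q/∂x - ∂P/∂y = x + 2*y - 3.
Integrating over R: integral_0^1 integral_0^1 (x + 2*y - 3) dx dy = -3/2.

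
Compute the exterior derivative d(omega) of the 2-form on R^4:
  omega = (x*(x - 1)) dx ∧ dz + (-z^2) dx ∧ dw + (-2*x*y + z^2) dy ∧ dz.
d(omega) = (2*z) dx ∧ dz ∧ dw + (-2*y) dx ∧ dy ∧ dz

For a 2-form omega = sum_{i<j} g_{ij} dx_i ∧ dx_j, the exterior derivative is
  d(omega) = sum_{i<j} d(g_{ij}) ∧ dx_i ∧ dx_j = sum_{i<j, k} (∂g_{ij}/∂x_k) dx_k ∧ dx_i ∧ dx_j.
Expand each term, using dx_k ∧ dx_i ∧ dx_j = sgn(permutation) dx_{(a)} ∧ dx_{(b)} ∧ dx_{(c)} with (a < b < c) sorted:
  d(-z^2) includes (∂/∂z)(-z^2) dz = (-2*z) dz, which multiplied by dx ∧ dw gives (2*z) dx ∧ dz ∧ dw
  d(-2*x*y + z^2) includes (∂/∂x)(-2*x*y + z^2) dx = (-2*y) dx, which multiplied by dy ∧ dz gives (-2*y) dx ∧ dy ∧ dz
Collecting like 3-forms: d(omega) = (2*z) dx ∧ dz ∧ dw + (-2*y) dx ∧ dy ∧ dz.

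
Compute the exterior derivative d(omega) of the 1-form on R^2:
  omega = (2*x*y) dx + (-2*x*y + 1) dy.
d(omega) = (-2*x - 2*y) dx ∧ dy

For a 1-form omega = sum_i f_i dx_i, the exterior derivative is
  d(omega) = sum_{i < j} (∂f_j/∂x_i - ∂f_i/∂x_j) dx_i ∧ dx_j.
  coefficient of dx ∧ dy: ∂f_2/∂x - ∂f_1/∂y = ∂(-2*x*y + 1)/∂x - ∂(2*x*y)/∂y = -2*x - 2*y
Assembling: d(omega) = (-2*x - 2*y) dx ∧ dy.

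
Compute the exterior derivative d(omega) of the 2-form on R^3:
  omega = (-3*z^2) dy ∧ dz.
d(omega) = 0

For a 2-form omega = sum_{i<j} g_{ij} dx_i ∧ dx_j, the exterior derivative is
  d(omega) = sum_{i<j} d(g_{ij}) ∧ dx_i ∧ dx_j = sum_{i<j, k} (∂g_{ij}/∂x_k) dx_k ∧ dx_i ∧ dx_j.
Expand each term, using dx_k ∧ dx_i ∧ dx_j = sgn(permutation) dx_{(a)} ∧ dx_{(b)} ∧ dx_{(c)} with (a < b < c) sorted:

Collecting like 3-forms: d(omega) = 0.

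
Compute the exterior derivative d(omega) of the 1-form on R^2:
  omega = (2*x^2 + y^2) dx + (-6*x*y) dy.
d(omega) = (-8*y) dx ∧ dy

For a 1-form omega = sum_i f_i dx_i, the exterior derivative is
  d(omega) = sum_{i < j} (∂f_j/∂x_i - ∂f_i/∂x_j) dx_i ∧ dx_j.
  coefficient of dx ∧ dy: ∂f_2/∂x - ∂f_1/∂y = ∂(-6*x*y)/∂x - ∂(2*x^2 + y^2)/∂y = -8*y
Assembling: d(omega) = (-8*y) dx ∧ dy.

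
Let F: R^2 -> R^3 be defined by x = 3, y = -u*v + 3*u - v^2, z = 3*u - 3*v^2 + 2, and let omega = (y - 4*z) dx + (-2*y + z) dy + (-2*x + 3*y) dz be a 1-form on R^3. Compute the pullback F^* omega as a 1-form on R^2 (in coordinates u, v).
F^* omega = (-2*u*v^2 + 18*u + v^3 - 12*v^2 - 2*v - 12) du + (-2*u^2*v + 3*u^2 + 15*u*v^2 - 48*u*v - 2*u + 20*v^3 + 32*v) dv

Using F^*(f dg) = (f ∘ F) d(g ∘ F), substitute each coordinate x_i by F_i(u, v) in f_i, and replace dx_i by d F_i = (∂F_i/∂u) du + (∂F_i/∂v) dv.
  For the x component: f_1(F) = -u*v - 9*u + 11*v^2 - 8; d F_1 = (0) du + (0) dv
  For the y component: f_2(F) = 2*u*v - 3*u - v^2 + 2; d F_2 = (3 - v) du + (-u - 2*v) dv
  For the z component: f_3(F) = -3*u*v + 9*u - 3*v^2 - 6; d F_3 = (3) du + (-6*v) dv
Combining and collecting du, dv coefficients:
  coeff of du: -2*u*v^2 + 18*u + v^3 - 12*v^2 - 2*v - 12
  coeff of dv: -2*u^2*v + 3*u^2 + 15*u*v^2 - 48*u*v - 2*u + 20*v^3 + 32*v
F^* omega = (-2*u*v^2 + 18*u + v^3 - 12*v^2 - 2*v - 12) du + (-2*u^2*v + 3*u^2 + 15*u*v^2 - 48*u*v - 2*u + 20*v^3 + 32*v) dv.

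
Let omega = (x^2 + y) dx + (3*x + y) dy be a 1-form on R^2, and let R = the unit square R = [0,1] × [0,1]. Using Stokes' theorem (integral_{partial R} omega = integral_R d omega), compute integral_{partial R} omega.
integral_(partial R) omega = 2

Stokes: integral_partial_R omega = integral_R d omega with d omega = (∂Q/∂x - ∂P/∂y) dx ∧ dy.
  ∂Q/∂x = 3
  ∂P/∂y = 1
  integrand = ∂Q/∂x - ∂P/∂y = 2.
Integrating over R: integral_0^1 integral_0^1 (2) dx dy = 2.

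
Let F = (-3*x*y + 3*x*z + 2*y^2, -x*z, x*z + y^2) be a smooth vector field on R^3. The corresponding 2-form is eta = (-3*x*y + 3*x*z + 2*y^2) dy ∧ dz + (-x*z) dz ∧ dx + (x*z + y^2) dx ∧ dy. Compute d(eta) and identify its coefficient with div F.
d(eta) = (x - 3*y + 3*z) dx ∧ dy ∧ dz; div F = x - 3*y + 3*z

For a 2-form in R^3 of the form above, applying d gives a 3-form with coefficient ∂P/∂x + ∂Q/∂y + ∂R/∂z:
  ∂P/∂x = -3*y + 3*z
  ∂Q/∂y = 0
  ∂R/∂z = x
Sum = x - 3*y + 3*z, which is exactly div F.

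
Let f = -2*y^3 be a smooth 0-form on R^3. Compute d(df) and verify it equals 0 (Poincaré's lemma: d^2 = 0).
d(df) = 0

Step 1: df = sum_i (∂f/∂x_i) dx_i = (0) dx + (-6*y^2) dy + (0) dz.
Step 2: Apply d again. Using the 1-form formula, the coefficient of dx ∧ dy in d(df) is ∂^2 f/∂x ∂y - ∂^2 f/∂y ∂x = (0) - (0) = 0 (equality of mixed partials for smooth f).
Similarly for dx ∧ dz and dy ∧ dz — all coefficients vanish. So d(df) = 0.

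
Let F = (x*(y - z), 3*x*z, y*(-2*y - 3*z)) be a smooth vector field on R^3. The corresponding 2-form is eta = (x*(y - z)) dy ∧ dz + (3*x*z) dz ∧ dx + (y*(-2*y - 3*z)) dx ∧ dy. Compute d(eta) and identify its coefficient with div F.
d(eta) = (-2*y - z) dx ∧ dy ∧ dz; div F = -2*y - z

For a 2-form in R^3 of the form above, applying d gives a 3-form with coefficient ∂P/∂x + ∂Q/∂y + ∂R/∂z:
  ∂P/∂x = y - z
  ∂Q/∂y = 0
  ∂R/∂z = -3*y
Sum = -2*y - z, which is exactly div F.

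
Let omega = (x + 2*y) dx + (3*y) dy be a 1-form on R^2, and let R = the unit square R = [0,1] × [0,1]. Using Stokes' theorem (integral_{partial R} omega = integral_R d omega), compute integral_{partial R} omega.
integral_(partial R) omega = -2

Stokes: integral_partial_R omega = integral_R d omega with d omega = (∂Q/∂x - ∂P/∂y) dx ∧ dy.
  ∂Q/∂x = 0
  ∂P/∂y = 2
  integrand = ∂Q/∂x - ∂P/∂y = -2.
Integrating over R: integral_0^1 integral_0^1 (-2) dx dy = -2.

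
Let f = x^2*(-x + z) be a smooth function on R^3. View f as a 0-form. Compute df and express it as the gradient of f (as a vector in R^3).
df = (x*(-3*x + 2*z)) dx + (0) dy + (x^2) dz; grad f = (x*(-3*x + 2*z), 0, x^2)

For a 0-form f, d f = (∂f/∂x) dx + (∂f/∂y) dy + (∂f/∂z) dz. The components of the vector representation are exactly the entries of grad f in Cartesian coordinates:
  ∂f/∂x = x*(-3*x + 2*z)
  ∂f/∂y = 0
  ∂f/∂z = x^2.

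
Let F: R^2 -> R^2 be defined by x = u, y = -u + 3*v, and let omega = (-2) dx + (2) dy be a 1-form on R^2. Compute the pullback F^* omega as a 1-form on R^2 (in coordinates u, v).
F^* omega = (-4) du + (6) dv

Using F^*(f dg) = (f ∘ F) d(g ∘ F), substitute each coordinate x_i by F_i(u, v) in f_i, and replace dx_i by d F_i = (∂F_i/∂u) du + (∂F_i/∂v) dv.
  For the x component: f_1(F) = -2; d F_1 = (1) du + (0) dv
  For the y component: f_2(F) = 2; d F_2 = (-1) du + (3) dv
Combining and collecting du, dv coefficients:
  coeff of du: -4
  coeff of dv: 6
F^* omega = (-4) du + (6) dv.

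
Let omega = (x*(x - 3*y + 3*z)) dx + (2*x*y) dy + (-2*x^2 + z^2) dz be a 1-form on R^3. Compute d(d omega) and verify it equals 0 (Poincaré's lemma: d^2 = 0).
d(d omega) = 0

Step 1: d omega = sum_{i<j} (∂f_j/∂x_i - ∂f_i/∂x_j) dx_i ∧ dx_j:
  coeff of dx ∧ dy: 3*x + 2*y
  coeff of dx ∧ dz: -7*x
  coeff of dy ∧ dz: 0
Step 2: Apply d again to each 2-form coefficient. The only possible 3-form in R^3 is dx ∧ dy ∧ dz, with coefficient
  ∂(coeff of dy∧dz)/∂x - ∂(coeff of dx∧dz)/∂y + ∂(coeff of dx∧dy)/∂z
  = ∂/∂x (0) - ∂/∂y (-7*x) + ∂/∂z (3*x + 2*y).
Each of these terms simplifies to sums of mixed partials that cancel in pairs. The result is 0 (by equality of mixed partials for smooth functions — Schwarz / Clairaut).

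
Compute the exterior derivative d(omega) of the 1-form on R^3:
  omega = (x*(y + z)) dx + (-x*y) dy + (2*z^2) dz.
d(omega) = (-x - y) dx ∧ dy + (-x) dx ∧ dz

For a 1-form omega = sum_i f_i dx_i, the exterior derivative is
  d(omega) = sum_{i < j} (∂f_j/∂x_i - ∂f_i/∂x_j) dx_i ∧ dx_j.
  coefficient of dx ∧ dy: ∂f_2/∂x - ∂f_1/∂y = ∂(-x*y)/∂x - ∂(x*(y + z))/∂y = -x - y
  coefficient of dx ∧ dz: ∂f_3/∂x - ∂f_1/∂z = ∂(2*z^2)/∂x - ∂(x*(y + z))/∂z = -x
Assembling: d(omega) = (-x - y) dx ∧ dy + (-x) dx ∧ dz.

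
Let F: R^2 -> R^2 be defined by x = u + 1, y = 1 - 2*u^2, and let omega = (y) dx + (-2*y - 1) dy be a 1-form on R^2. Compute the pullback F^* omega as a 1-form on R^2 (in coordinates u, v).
F^* omega = (-16*u^3 - 2*u^2 + 12*u + 1) du

Using F^*(f dg) = (f ∘ F) d(g ∘ F), substitute each coordinate x_i by F_i(u, v) in f_i, and replace dx_i by d F_i = (∂F_i/∂u) du + (∂F_i/∂v) dv.
  For the x component: f_1(F) = 1 - 2*u^2; d F_1 = (1) du + (0) dv
  For the y component: f_2(F) = 4*u^2 - 3; d F_2 = (-4*u) du + (0) dv
Combining and collecting du, dv coefficients:
  coeff of du: -16*u^3 - 2*u^2 + 12*u + 1
  coeff of dv: 0
F^* omega = (-16*u^3 - 2*u^2 + 12*u + 1) du.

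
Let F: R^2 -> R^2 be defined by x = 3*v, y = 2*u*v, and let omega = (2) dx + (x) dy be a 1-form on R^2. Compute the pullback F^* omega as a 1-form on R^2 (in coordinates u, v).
F^* omega = (6*v^2) du + (6*u*v + 6) dv

Using F^*(f dg) = (f ∘ F) d(g ∘ F), substitute each coordinate x_i by F_i(u, v) in f_i, and replace dx_i by d F_i = (∂F_i/∂u) du + (∂F_i/∂v) dv.
  For the x component: f_1(F) = 2; d F_1 = (0) du + (3) dv
  For the y component: f_2(F) = 3*v; d F_2 = (2*v) du + (2*u) dv
Combining and collecting du, dv coefficients:
  coeff of du: 6*v^2
  coeff of dv: 6*u*v + 6
F^* omega = (6*v^2) du + (6*u*v + 6) dv.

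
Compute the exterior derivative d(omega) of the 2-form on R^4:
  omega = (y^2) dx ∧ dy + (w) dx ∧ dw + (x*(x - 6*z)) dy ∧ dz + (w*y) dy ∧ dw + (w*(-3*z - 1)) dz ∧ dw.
d(omega) = (2*x - 6*z) dx ∧ dy ∧ dz

For a 2-form omega = sum_{i<j} g_{ij} dx_i ∧ dx_j, the exterior derivative is
  d(omega) = sum_{i<j} d(g_{ij}) ∧ dx_i ∧ dx_j = sum_{i<j, k} (∂g_{ij}/∂x_k) dx_k ∧ dx_i ∧ dx_j.
Expand each term, using dx_k ∧ dx_i ∧ dx_j = sgn(permutation) dx_{(a)} ∧ dx_{(b)} ∧ dx_{(c)} with (a < b < c) sorted:
  d(x*(x - 6*z)) includes (∂/∂x)(x*(x - 6*z)) dx = (2*x - 6*z) dx, which multiplied by dy ∧ dz gives (2*x - 6*z) dx ∧ dy ∧ dz
Collecting like 3-forms: d(omega) = (2*x - 6*z) dx ∧ dy ∧ dz.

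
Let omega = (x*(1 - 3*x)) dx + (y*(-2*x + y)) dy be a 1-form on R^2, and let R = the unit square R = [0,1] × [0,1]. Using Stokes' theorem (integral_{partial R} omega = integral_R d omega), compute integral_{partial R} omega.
integral_(partial R) omega = -1

Stokes: integral_partial_R omega = integral_R d omega with d omega = (∂Q/∂x - ∂P/∂y) dx ∧ dy.
  ∂Q/∂x = -2*y
  ∂P/∂y = 0
  integrand = ∂Q/∂x - ∂P/∂y = -2*y.
Integrating over R: integral_0^1 integral_0^1 (-2*y) dx dy = -1.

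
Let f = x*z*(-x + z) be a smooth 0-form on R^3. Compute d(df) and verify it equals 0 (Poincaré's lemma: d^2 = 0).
d(df) = 0

Step 1: df = sum_i (∂f/∂x_i) dx_i = (z*(-2*x + z)) dx + (0) dy + (x*(-x + 2*z)) dz.
Step 2: Apply d again. Using the 1-form formula, the coefficient of dx ∧ dy in d(df) is ∂^2 f/∂x ∂y - ∂^2 f/∂y ∂x = (0) - (0) = 0 (equality of mixed partials for smooth f).
Similarly for dx ∧ dz and dy ∧ dz — all coefficients vanish. So d(df) = 0.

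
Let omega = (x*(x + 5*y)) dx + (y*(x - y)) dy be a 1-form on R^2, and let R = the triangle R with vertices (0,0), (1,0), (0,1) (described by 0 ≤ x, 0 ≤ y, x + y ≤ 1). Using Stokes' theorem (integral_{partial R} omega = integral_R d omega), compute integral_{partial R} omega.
integral_(partial R) omega = -2/3

Stokes: integral_partial_R omega = integral_R d omega with d omega = (∂Q/∂x - ∂P/∂y) dx ∧ dy.
  ∂Q/∂x = y
  ∂P/∂y = 5*x
  integrand = ∂Q/∂x - ∂P/∂y = -5*x + y.
Integrating over R: integral_0^1 integral_0^{1-x} (-5*x + y) dy dx = -2/3.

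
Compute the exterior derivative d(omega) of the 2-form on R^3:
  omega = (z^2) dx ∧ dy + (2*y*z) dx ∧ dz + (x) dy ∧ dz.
d(omega) = (1) dx ∧ dy ∧ dz

For a 2-form omega = sum_{i<j} g_{ij} dx_i ∧ dx_j, the exterior derivative is
  d(omega) = sum_{i<j} d(g_{ij}) ∧ dx_i ∧ dx_j = sum_{i<j, k} (∂g_{ij}/∂x_k) dx_k ∧ dx_i ∧ dx_j.
Expand each term, using dx_k ∧ dx_i ∧ dx_j = sgn(permutation) dx_{(a)} ∧ dx_{(b)} ∧ dx_{(c)} with (a < b < c) sorted:
  d(z^2) includes (∂/∂z)(z^2) dz = (2*z) dz, which multiplied by dx ∧ dy gives (2*z) dx ∧ dy ∧ dz
  d(2*y*z) includes (∂/∂y)(2*y*z) dy = (2*z) dy, which multiplied by dx ∧ dz gives (-2*z) dx ∧ dy ∧ dz
  d(x) includes (∂/∂x)(x) dx = (1) dx, which multiplied by dy ∧ dz gives (1) dx ∧ dy ∧ dz
Collecting like 3-forms: d(omega) = (1) dx ∧ dy ∧ dz.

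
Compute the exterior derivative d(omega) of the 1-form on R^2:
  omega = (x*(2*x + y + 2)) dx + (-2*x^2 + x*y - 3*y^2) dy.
d(omega) = (-5*x + y) dx ∧ dy

For a 1-form omega = sum_i f_i dx_i, the exterior derivative is
  d(omega) = sum_{i < j} (∂f_j/∂x_i - ∂f_i/∂x_j) dx_i ∧ dx_j.
  coefficient of dx ∧ dy: ∂f_2/∂x - ∂f_1/∂y = ∂(-2*x^2 + x*y - 3*y^2)/∂x - ∂(x*(2*x + y + 2))/∂y = -5*x + y
Assembling: d(omega) = (-5*x + y) dx ∧ dy.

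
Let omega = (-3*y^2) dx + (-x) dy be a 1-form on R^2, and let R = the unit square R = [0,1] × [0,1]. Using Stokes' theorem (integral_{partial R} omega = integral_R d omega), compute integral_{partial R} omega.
integral_(partial R) omega = 2

Stokes: integral_partial_R omega = integral_R d omega with d omega = (∂Q/∂x - ∂P/∂y) dx ∧ dy.
  ∂Q/∂x = -1
  ∂P/∂y = -6*y
  integrand = ∂Q/∂x - ∂P/∂y = 6*y - 1.
Integrating over R: integral_0^1 integral_0^1 (6*y - 1) dx dy = 2.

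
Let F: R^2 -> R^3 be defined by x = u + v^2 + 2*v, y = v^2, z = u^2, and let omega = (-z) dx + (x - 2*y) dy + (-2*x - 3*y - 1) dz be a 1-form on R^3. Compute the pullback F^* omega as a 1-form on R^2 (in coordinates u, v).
F^* omega = (u*(-5*u - 10*v^2 - 8*v - 2)) du + (-2*u^2*v - 2*u^2 + 2*u*v - 2*v^3 + 4*v^2) dv

Using F^*(f dg) = (f ∘ F) d(g ∘ F), substitute each coordinate x_i by F_i(u, v) in f_i, and replace dx_i by d F_i = (∂F_i/∂u) du + (∂F_i/∂v) dv.
  For the x component: f_1(F) = -u^2; d F_1 = (1) du + (2*v + 2) dv
  For the y component: f_2(F) = u - v^2 + 2*v; d F_2 = (0) du + (2*v) dv
  For the z component: f_3(F) = -2*u - 5*v^2 - 4*v - 1; d F_3 = (2*u) du + (0) dv
Combining and collecting du, dv coefficients:
  coeff of du: u*(-5*u - 10*v^2 - 8*v - 2)
  coeff of dv: -2*u^2*v - 2*u^2 + 2*u*v - 2*v^3 + 4*v^2
F^* omega = (u*(-5*u - 10*v^2 - 8*v - 2)) du + (-2*u^2*v - 2*u^2 + 2*u*v - 2*v^3 + 4*v^2) dv.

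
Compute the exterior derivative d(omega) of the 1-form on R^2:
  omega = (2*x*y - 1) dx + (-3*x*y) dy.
d(omega) = (-2*x - 3*y) dx ∧ dy

For a 1-form omega = sum_i f_i dx_i, the exterior derivative is
  d(omega) = sum_{i < j} (∂f_j/∂x_i - ∂f_i/∂x_j) dx_i ∧ dx_j.
  coefficient of dx ∧ dy: ∂f_2/∂x - ∂f_1/∂y = ∂(-3*x*y)/∂x - ∂(2*x*y - 1)/∂y = -2*x - 3*y
Assembling: d(omega) = (-2*x - 3*y) dx ∧ dy.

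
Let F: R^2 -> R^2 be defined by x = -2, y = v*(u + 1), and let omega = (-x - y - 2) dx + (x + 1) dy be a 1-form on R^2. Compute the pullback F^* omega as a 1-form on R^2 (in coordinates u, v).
F^* omega = (-v) du + (-u - 1) dv

Using F^*(f dg) = (f ∘ F) d(g ∘ F), substitute each coordinate x_i by F_i(u, v) in f_i, and replace dx_i by d F_i = (∂F_i/∂u) du + (∂F_i/∂v) dv.
  For the x component: f_1(F) = v*(-u - 1); d F_1 = (0) du + (0) dv
  For the y component: f_2(F) = -1; d F_2 = (v) du + (u + 1) dv
Combining and collecting du, dv coefficients:
  coeff of du: -v
  coeff of dv: -u - 1
F^* omega = (-v) du + (-u - 1) dv.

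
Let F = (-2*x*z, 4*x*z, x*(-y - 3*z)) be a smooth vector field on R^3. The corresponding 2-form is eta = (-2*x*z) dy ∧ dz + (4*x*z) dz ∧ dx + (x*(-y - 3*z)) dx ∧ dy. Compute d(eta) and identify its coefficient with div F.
d(eta) = (-3*x - 2*z) dx ∧ dy ∧ dz; div F = -3*x - 2*z

For a 2-form in R^3 of the form above, applying d gives a 3-form with coefficient ∂P/∂x + ∂Q/∂y + ∂R/∂z:
  ∂P/∂x = -2*z
  ∂Q/∂y = 0
  ∂R/∂z = -3*x
Sum = -3*x - 2*z, which is exactly div F.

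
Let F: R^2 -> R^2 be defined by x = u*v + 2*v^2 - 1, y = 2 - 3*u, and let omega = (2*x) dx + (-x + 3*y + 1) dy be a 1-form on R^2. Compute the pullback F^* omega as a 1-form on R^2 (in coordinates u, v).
F^* omega = (2*u*v^2 + 3*u*v + 27*u + 4*v^3 + 6*v^2 - 2*v - 24) du + (2*u^2*v + 12*u*v^2 - 2*u + 16*v^3 - 8*v) dv

Using F^*(f dg) = (f ∘ F) d(g ∘ F), substitute each coordinate x_i by F_i(u, v) in f_i, and replace dx_i by d F_i = (∂F_i/∂u) du + (∂F_i/∂v) dv.
  For the x component: f_1(F) = 2*u*v + 4*v^2 - 2; d F_1 = (v) du + (u + 4*v) dv
  For the y component: f_2(F) = -u*v - 9*u - 2*v^2 + 8; d F_2 = (-3) du + (0) dv
Combining and collecting du, dv coefficients:
  coeff of du: 2*u*v^2 + 3*u*v + 27*u + 4*v^3 + 6*v^2 - 2*v - 24
  coeff of dv: 2*u^2*v + 12*u*v^2 - 2*u + 16*v^3 - 8*v
F^* omega = (2*u*v^2 + 3*u*v + 27*u + 4*v^3 + 6*v^2 - 2*v - 24) du + (2*u^2*v + 12*u*v^2 - 2*u + 16*v^3 - 8*v) dv.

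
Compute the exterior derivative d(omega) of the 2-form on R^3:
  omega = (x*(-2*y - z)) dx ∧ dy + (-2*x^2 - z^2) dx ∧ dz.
d(omega) = (-x) dx ∧ dy ∧ dz

For a 2-form omega = sum_{i<j} g_{ij} dx_i ∧ dx_j, the exterior derivative is
  d(omega) = sum_{i<j} d(g_{ij}) ∧ dx_i ∧ dx_j = sum_{i<j, k} (∂g_{ij}/∂x_k) dx_k ∧ dx_i ∧ dx_j.
Expand each term, using dx_k ∧ dx_i ∧ dx_j = sgn(permutation) dx_{(a)} ∧ dx_{(b)} ∧ dx_{(c)} with (a < b < c) sorted:
  d(x*(-2*y - z)) includes (∂/∂z)(x*(-2*y - z)) dz = (-x) dz, which multiplied by dx ∧ dy gives (-x) dx ∧ dy ∧ dz
Collecting like 3-forms: d(omega) = (-x) dx ∧ dy ∧ dz.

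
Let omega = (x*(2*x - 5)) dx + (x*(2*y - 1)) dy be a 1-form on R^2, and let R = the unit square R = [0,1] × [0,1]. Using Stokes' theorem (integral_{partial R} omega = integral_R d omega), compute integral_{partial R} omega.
integral_(partial R) omega = 0

Stokes: integral_partial_R omega = integral_R d omega with d omega = (∂Q/∂x - ∂P/∂y) dx ∧ dy.
  ∂Q/∂x = 2*y - 1
  ∂P/∂y = 0
  integrand = ∂Q/∂x - ∂P/∂y = 2*y - 1.
Integrating over R: integral_0^1 integral_0^1 (2*y - 1) dx dy = 0.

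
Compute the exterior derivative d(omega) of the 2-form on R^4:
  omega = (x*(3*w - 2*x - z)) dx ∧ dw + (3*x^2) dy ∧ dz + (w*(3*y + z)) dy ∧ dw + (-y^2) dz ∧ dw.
d(omega) = (x) dx ∧ dz ∧ dw + (6*x) dx ∧ dy ∧ dz + (-w - 2*y) dy ∧ dz ∧ dw

For a 2-form omega = sum_{i<j} g_{ij} dx_i ∧ dx_j, the exterior derivative is
  d(omega) = sum_{i<j} d(g_{ij}) ∧ dx_i ∧ dx_j = sum_{i<j, k} (∂g_{ij}/∂x_k) dx_k ∧ dx_i ∧ dx_j.
Expand each term, using dx_k ∧ dx_i ∧ dx_j = sgn(permutation) dx_{(a)} ∧ dx_{(b)} ∧ dx_{(c)} with (a < b < c) sorted:
  d(x*(3*w - 2*x - z)) includes (∂/∂z)(x*(3*w - 2*x - z)) dz = (-x) dz, which multiplied by dx ∧ dw gives (x) dx ∧ dz ∧ dw
  d(3*x^2) includes (∂/∂x)(3*x^2) dx = (6*x) dx, which multiplied by dy ∧ dz gives (6*x) dx ∧ dy ∧ dz
  d(w*(3*y + z)) includes (∂/∂z)(w*(3*y + z)) dz = (w) dz, which multiplied by dy ∧ dw gives (-w) dy ∧ dz ∧ dw
  d(-y^2) includes (∂/∂y)(-y^2) dy = (-2*y) dy, which multiplied by dz ∧ dw gives (-2*y) dy ∧ dz ∧ dw
Collecting like 3-forms: d(omega) = (x) dx ∧ dz ∧ dw + (6*x) dx ∧ dy ∧ dz + (-w - 2*y) dy ∧ dz ∧ dw.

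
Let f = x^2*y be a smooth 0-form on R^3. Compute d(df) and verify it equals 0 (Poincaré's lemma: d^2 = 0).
d(df) = 0

Step 1: df = sum_i (∂f/∂x_i) dx_i = (2*x*y) dx + (x^2) dy + (0) dz.
Step 2: Apply d again. Using the 1-form formula, the coefficient of dx ∧ dy in d(df) is ∂^2 f/∂x ∂y - ∂^2 f/∂y ∂x = (2*x) - (2*x) = 0 (equality of mixed partials for smooth f).
Similarly for dx ∧ dz and dy ∧ dz — all coefficients vanish. So d(df) = 0.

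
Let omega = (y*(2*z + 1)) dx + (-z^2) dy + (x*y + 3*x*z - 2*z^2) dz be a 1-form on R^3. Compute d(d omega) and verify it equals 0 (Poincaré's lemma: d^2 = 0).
d(d omega) = 0

Step 1: d omega = sum_{i<j} (∂f_j/∂x_i - ∂f_i/∂x_j) dx_i ∧ dx_j:
  coeff of dx ∧ dy: -2*z - 1
  coeff of dx ∧ dz: -y + 3*z
  coeff of dy ∧ dz: x + 2*z
Step 2: Apply d again to each 2-form coefficient. The only possible 3-form in R^3 is dx ∧ dy ∧ dz, with coefficient
  ∂(coeff of dy∧dz)/∂x - ∂(coeff of dx∧dz)/∂y + ∂(coeff of dx∧dy)/∂z
  = ∂/∂x (x + 2*z) - ∂/∂y (-y + 3*z) + ∂/∂z (-2*z - 1).
Each of these terms simplifies to sums of mixed partials that cancel in pairs. The result is 0 (by equality of mixed partials for smooth functions — Schwarz / Clairaut).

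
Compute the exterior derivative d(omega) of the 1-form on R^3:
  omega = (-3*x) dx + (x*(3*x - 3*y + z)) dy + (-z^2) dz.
d(omega) = (6*x - 3*y + z) dx ∧ dy + (-x) dy ∧ dz

For a 1-form omega = sum_i f_i dx_i, the exterior derivative is
  d(omega) = sum_{i < j} (∂f_j/∂x_i - ∂f_i/∂x_j) dx_i ∧ dx_j.
  coefficient of dx ∧ dy: ∂f_2/∂x - ∂f_1/∂y = ∂(x*(3*x - 3*y + z))/∂x - ∂(-3*x)/∂y = 6*x - 3*y + z
  coefficient of dy ∧ dz: ∂f_3/∂y - ∂f_2/∂z = ∂(-z^2)/∂y - ∂(x*(3*x - 3*y + z))/∂z = -x
Assembling: d(omega) = (6*x - 3*y + z) dx ∧ dy + (-x) dy ∧ dz.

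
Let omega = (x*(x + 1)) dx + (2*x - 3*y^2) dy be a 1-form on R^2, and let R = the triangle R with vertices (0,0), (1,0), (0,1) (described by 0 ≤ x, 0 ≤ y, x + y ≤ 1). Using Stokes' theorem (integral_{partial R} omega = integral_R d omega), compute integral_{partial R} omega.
integral_(partial R) omega = 1

Stokes: integral_partial_R omega = integral_R d omega with d omega = (∂Q/∂x - ∂P/∂y) dx ∧ dy.
  ∂Q/∂x = 2
  ∂P/∂y = 0
  integrand = ∂Q/∂x - ∂P/∂y = 2.
Integrating over R: integral_0^1 integral_0^{1-x} (2) dy dx = 1.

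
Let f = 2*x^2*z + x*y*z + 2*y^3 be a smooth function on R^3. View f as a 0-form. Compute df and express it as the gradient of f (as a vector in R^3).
df = (z*(4*x + y)) dx + (x*z + 6*y^2) dy + (x*(2*x + y)) dz; grad f = (z*(4*x + y), x*z + 6*y^2, x*(2*x + y))

For a 0-form f, d f = (∂f/∂x) dx + (∂f/∂y) dy + (∂f/∂z) dz. The components of the vector representation are exactly the entries of grad f in Cartesian coordinates:
  ∂f/∂x = z*(4*x + y)
  ∂f/∂y = x*z + 6*y^2
  ∂f/∂z = x*(2*x + y).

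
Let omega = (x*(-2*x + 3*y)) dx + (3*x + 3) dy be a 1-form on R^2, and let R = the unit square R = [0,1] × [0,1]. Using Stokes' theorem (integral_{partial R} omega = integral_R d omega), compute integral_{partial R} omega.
integral_(partial R) omega = 3/2

Stokes: integral_partial_R omega = integral_R d omega with d omega = (∂Q/∂x - ∂P/∂y) dx ∧ dy.
  ∂Q/∂x = 3
  ∂P/∂y = 3*x
  integrand = ∂Q/∂x - ∂P/∂y = 3 - 3*x.
Integrating over R: integral_0^1 integral_0^1 (3 - 3*x) dx dy = 3/2.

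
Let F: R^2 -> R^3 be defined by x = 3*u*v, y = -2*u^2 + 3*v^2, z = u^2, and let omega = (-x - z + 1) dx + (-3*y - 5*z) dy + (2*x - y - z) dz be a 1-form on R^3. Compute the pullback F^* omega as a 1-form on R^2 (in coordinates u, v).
F^* omega = (-2*u^3 + 9*u^2*v + 21*u*v^2 + 3*v) du + (-3*u^3 - 3*u^2*v + 3*u - 54*v^3) dv

Using F^*(f dg) = (f ∘ F) d(g ∘ F), substitute each coordinate x_i by F_i(u, v) in f_i, and replace dx_i by d F_i = (∂F_i/∂u) du + (∂F_i/∂v) dv.
  For the x component: f_1(F) = -u^2 - 3*u*v + 1; d F_1 = (3*v) du + (3*u) dv
  For the y component: f_2(F) = u^2 - 9*v^2; d F_2 = (-4*u) du + (6*v) dv
  For the z component: f_3(F) = u^2 + 6*u*v - 3*v^2; d F_3 = (2*u) du + (0) dv
Combining and collecting du, dv coefficients:
  coeff of du: -2*u^3 + 9*u^2*v + 21*u*v^2 + 3*v
  coeff of dv: -3*u^3 - 3*u^2*v + 3*u - 54*v^3
F^* omega = (-2*u^3 + 9*u^2*v + 21*u*v^2 + 3*v) du + (-3*u^3 - 3*u^2*v + 3*u - 54*v^3) dv.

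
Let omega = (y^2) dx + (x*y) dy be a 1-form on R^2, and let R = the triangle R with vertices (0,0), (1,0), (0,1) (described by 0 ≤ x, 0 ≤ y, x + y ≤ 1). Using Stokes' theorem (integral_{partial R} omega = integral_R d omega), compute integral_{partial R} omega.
integral_(partial R) omega = -1/6

Stokes: integral_partial_R omega = integral_R d omega with d omega = (∂Q/∂x - ∂P/∂y) dx ∧ dy.
  ∂Q/∂x = y
  ∂P/∂y = 2*y
  integrand = ∂Q/∂x - ∂P/∂y = -y.
Integrating over R: integral_0^1 integral_0^{1-x} (-y) dy dx = -1/6.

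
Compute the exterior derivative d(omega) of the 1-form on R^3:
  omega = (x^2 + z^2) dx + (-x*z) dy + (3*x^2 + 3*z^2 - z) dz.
d(omega) = (-z) dx ∧ dy + (6*x - 2*z) dx ∧ dz + (x) dy ∧ dz

For a 1-form omega = sum_i f_i dx_i, the exterior derivative is
  d(omega) = sum_{i < j} (∂f_j/∂x_i - ∂f_i/∂x_j) dx_i ∧ dx_j.
  coefficient of dx ∧ dy: ∂f_2/∂x - ∂f_1/∂y = ∂(-x*z)/∂x - ∂(x^2 + z^2)/∂y = -z
  coefficient of dx ∧ dz: ∂f_3/∂x - ∂f_1/∂z = ∂(3*x^2 + 3*z^2 - z)/∂x - ∂(x^2 + z^2)/∂z = 6*x - 2*z
  coefficient of dy ∧ dz: ∂f_3/∂y - ∂f_2/∂z = ∂(3*x^2 + 3*z^2 - z)/∂y - ∂(-x*z)/∂z = x
Assembling: d(omega) = (-z) dx ∧ dy + (6*x - 2*z) dx ∧ dz + (x) dy ∧ dz.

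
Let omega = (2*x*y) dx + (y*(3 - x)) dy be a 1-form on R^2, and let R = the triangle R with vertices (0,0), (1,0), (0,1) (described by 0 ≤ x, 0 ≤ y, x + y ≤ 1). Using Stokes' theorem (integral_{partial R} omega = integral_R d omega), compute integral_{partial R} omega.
integral_(partial R) omega = -1/2

Stokes: integral_partial_R omega = integral_R d omega with d omega = (∂Q/∂x - ∂P/∂y) dx ∧ dy.
  ∂Q/∂x = -y
  ∂P/∂y = 2*x
  integrand = ∂Q/∂x - ∂P/∂y = -2*x - y.
Integrating over R: integral_0^1 integral_0^{1-x} (-2*x - y) dy dx = -1/2.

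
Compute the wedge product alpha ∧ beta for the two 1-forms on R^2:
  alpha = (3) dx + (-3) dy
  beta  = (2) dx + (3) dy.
alpha ∧ beta = (15) dx ∧ dy

Distribute the wedge, using dx_i ∧ dx_j = -dx_j ∧ dx_i and dx_i ∧ dx_i = 0. For each pair (i, j) with i < j, the coefficient of dx_i ∧ dx_j in alpha ∧ beta is (alpha_i * beta_j - alpha_j * beta_i). Collecting: alpha ∧ beta = (15) dx ∧ dy.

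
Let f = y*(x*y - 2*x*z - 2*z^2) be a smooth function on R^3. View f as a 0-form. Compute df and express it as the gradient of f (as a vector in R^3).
df = (y*(y - 2*z)) dx + (2*x*y - 2*x*z - 2*z^2) dy + (2*y*(-x - 2*z)) dz; grad f = (y*(y - 2*z), 2*x*y - 2*x*z - 2*z^2, 2*y*(-x - 2*z))

For a 0-form f, d f = (∂f/∂x) dx + (∂f/∂y) dy + (∂f/∂z) dz. The components of the vector representation are exactly the entries of grad f in Cartesian coordinates:
  ∂f/∂x = y*(y - 2*z)
  ∂f/∂y = 2*x*y - 2*x*z - 2*z^2
  ∂f/∂z = 2*y*(-x - 2*z).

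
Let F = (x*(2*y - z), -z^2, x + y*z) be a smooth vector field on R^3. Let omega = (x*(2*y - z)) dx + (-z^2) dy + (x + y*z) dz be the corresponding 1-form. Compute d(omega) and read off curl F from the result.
d(omega) = (3*z) dy ∧ dz + (-x - 1) dz ∧ dx + (-2*x) dx ∧ dy; curl F = (3*z, -x - 1, -2*x)

d omega = sum_{i<j} (∂f_j/∂x_i - ∂f_i/∂x_j) dx_i ∧ dx_j. Under the identification (dy ∧ dz, dz ∧ dx, dx ∧ dy) ↔ (e_x, e_y, e_z), the coefficients are exactly the components of curl F. Compute:
  ∂R/∂y - ∂Q/∂z = (z) - (-2*z) = 3*z
  ∂P/∂z - ∂R/∂x = (-x) - (1) = -x - 1
  ∂Q/∂x - ∂P/∂y = (0) - (2*x) = -2*x.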